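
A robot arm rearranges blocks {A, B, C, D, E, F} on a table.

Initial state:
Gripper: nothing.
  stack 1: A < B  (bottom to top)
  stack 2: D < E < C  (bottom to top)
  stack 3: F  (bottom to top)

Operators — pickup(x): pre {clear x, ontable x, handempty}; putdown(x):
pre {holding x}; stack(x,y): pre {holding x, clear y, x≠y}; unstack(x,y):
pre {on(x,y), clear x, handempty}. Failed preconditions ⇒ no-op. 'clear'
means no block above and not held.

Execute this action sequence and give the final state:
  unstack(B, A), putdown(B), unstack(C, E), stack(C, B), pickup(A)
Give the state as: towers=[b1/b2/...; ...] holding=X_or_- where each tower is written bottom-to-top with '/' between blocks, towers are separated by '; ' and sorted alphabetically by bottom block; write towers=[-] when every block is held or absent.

step 1 (unstack(B, A)): towers=[A; D/E/C; F] holding=B
step 2 (putdown(B)): towers=[A; B; D/E/C; F] holding=-
step 3 (unstack(C, E)): towers=[A; B; D/E; F] holding=C
step 4 (stack(C, B)): towers=[A; B/C; D/E; F] holding=-
step 5 (pickup(A)): towers=[B/C; D/E; F] holding=A

towers=[B/C; D/E; F] holding=A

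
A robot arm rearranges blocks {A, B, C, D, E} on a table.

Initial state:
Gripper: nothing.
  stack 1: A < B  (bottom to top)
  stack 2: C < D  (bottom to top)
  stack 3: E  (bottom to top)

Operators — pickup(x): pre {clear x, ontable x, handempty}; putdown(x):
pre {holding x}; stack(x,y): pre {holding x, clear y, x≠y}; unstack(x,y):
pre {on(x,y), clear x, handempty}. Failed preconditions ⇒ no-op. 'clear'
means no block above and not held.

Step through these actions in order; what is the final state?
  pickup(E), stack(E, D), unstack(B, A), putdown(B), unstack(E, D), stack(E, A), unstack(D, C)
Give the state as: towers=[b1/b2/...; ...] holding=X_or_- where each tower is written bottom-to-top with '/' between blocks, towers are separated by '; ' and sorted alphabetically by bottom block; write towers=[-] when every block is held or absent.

towers=[A/E; B; C] holding=D

step 1 (pickup(E)): towers=[A/B; C/D] holding=E
step 2 (stack(E, D)): towers=[A/B; C/D/E] holding=-
step 3 (unstack(B, A)): towers=[A; C/D/E] holding=B
step 4 (putdown(B)): towers=[A; B; C/D/E] holding=-
step 5 (unstack(E, D)): towers=[A; B; C/D] holding=E
step 6 (stack(E, A)): towers=[A/E; B; C/D] holding=-
step 7 (unstack(D, C)): towers=[A/E; B; C] holding=D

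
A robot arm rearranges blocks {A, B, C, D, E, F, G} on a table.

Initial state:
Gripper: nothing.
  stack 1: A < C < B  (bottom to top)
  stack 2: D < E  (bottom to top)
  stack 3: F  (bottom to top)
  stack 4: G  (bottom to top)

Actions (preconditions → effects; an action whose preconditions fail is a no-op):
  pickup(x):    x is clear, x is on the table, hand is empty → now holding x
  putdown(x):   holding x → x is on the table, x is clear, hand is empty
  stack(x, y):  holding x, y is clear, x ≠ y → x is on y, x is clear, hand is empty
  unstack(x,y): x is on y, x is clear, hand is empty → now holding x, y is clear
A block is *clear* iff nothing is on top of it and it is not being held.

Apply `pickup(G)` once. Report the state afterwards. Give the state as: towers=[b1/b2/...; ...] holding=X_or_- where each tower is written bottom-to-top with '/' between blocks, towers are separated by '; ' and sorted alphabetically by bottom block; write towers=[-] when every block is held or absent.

before: towers=[A/C/B; D/E; F; G] holding=-
pre[pickup(G)]: clear(G) yes, ontable(G) yes, handempty yes
all met → apply pickup(G)
after:  towers=[A/C/B; D/E; F] holding=G

towers=[A/C/B; D/E; F] holding=G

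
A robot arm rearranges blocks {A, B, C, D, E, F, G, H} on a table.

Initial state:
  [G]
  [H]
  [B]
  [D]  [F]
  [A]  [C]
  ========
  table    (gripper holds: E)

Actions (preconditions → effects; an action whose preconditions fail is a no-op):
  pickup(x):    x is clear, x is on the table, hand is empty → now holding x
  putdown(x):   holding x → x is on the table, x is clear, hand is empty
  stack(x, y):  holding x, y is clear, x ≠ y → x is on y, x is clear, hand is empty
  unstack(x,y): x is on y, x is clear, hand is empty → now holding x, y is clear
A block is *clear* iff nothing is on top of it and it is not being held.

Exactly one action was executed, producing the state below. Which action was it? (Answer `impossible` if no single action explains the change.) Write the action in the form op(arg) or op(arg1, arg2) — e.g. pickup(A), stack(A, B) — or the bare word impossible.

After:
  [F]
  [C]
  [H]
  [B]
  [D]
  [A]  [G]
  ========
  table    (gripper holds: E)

target: towers=[A/D/B/H/C/F; G] holding=E
        putdown(E) → towers=[A/D/B/H/G; C/F; E] holding=-
       stack(E, G) → towers=[A/D/B/H/G/E; C/F] holding=-
       stack(E, F) → towers=[A/D/B/H/G; C/F/E] holding=-
none of the 3 applicable actions match → impossible

impossible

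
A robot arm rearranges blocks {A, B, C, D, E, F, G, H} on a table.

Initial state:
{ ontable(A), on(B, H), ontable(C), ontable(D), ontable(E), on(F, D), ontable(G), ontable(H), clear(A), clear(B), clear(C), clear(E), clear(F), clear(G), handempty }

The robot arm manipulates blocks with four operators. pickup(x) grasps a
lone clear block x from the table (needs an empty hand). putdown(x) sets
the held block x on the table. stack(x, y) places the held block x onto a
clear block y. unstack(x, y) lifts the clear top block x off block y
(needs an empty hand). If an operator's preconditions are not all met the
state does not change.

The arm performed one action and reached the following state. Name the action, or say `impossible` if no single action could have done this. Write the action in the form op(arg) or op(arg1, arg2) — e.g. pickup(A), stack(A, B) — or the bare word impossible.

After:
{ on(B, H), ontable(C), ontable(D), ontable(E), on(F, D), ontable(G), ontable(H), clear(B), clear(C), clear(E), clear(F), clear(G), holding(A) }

pickup(A)

target: towers=[C; D/F; E; G; H/B] holding=A
         pickup(G) → towers=[A; C; D/F; E; H/B] holding=G
         pickup(A) → towers=[C; D/F; E; G; H/B] holding=A  ← match
         pickup(E) → towers=[A; C; D/F; G; H/B] holding=E
     unstack(B, H) → towers=[A; C; D/F; E; G; H] holding=B
     unstack(F, D) → towers=[A; C; D; E; G; H/B] holding=F
         pickup(C) → towers=[A; D/F; E; G; H/B] holding=C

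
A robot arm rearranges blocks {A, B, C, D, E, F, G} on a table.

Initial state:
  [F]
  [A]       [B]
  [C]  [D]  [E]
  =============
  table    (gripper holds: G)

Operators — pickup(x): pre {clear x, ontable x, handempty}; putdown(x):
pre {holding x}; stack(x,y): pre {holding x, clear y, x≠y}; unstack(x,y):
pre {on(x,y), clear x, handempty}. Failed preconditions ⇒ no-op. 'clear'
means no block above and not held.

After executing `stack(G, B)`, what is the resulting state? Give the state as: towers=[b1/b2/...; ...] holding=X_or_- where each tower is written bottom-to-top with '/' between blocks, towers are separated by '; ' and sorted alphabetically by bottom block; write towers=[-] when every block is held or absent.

towers=[C/A/F; D; E/B/G] holding=-

before: towers=[C/A/F; D; E/B] holding=G
pre[stack(G, B)]: holding(G) yes, clear(B) yes, G≠B yes
all met → apply stack(G, B)
after:  towers=[C/A/F; D; E/B/G] holding=-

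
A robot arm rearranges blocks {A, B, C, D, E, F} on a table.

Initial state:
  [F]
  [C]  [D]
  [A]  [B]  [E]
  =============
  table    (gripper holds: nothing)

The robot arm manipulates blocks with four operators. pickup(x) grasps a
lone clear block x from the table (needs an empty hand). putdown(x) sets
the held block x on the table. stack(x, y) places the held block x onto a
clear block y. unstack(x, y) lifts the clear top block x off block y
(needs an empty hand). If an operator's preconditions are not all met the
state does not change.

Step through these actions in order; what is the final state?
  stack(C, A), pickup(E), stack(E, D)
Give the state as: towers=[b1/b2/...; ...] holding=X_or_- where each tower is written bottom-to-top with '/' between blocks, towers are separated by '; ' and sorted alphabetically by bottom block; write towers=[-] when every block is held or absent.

step 1 (stack(C, A)) [no-op]: towers=[A/C/F; B/D; E] holding=-
step 2 (pickup(E)): towers=[A/C/F; B/D] holding=E
step 3 (stack(E, D)): towers=[A/C/F; B/D/E] holding=-

towers=[A/C/F; B/D/E] holding=-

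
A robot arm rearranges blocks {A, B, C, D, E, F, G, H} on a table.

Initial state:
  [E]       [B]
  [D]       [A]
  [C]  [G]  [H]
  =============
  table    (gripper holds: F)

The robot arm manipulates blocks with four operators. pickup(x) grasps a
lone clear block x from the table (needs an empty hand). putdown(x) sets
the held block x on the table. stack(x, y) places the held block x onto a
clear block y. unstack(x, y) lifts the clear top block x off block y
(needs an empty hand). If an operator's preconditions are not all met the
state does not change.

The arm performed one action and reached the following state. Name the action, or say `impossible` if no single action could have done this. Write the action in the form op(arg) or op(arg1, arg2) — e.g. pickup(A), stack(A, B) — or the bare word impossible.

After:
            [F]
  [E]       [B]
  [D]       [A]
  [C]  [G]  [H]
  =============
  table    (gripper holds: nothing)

target: towers=[C/D/E; G; H/A/B/F] holding=-
        putdown(F) → towers=[C/D/E; F; G; H/A/B] holding=-
       stack(F, G) → towers=[C/D/E; G/F; H/A/B] holding=-
       stack(F, E) → towers=[C/D/E/F; G; H/A/B] holding=-
       stack(F, B) → towers=[C/D/E; G; H/A/B/F] holding=-  ← match

stack(F, B)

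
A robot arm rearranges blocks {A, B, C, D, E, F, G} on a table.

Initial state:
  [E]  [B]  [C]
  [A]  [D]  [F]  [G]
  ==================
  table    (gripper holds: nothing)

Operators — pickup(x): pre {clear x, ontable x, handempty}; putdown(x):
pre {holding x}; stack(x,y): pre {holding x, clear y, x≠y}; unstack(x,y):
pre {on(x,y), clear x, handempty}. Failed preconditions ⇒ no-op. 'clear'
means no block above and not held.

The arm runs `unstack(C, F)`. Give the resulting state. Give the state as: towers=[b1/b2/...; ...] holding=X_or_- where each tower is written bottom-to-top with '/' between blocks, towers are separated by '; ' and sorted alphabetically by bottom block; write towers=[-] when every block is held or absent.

before: towers=[A/E; D/B; F/C; G] holding=-
pre[unstack(C, F)]: on(C,F) ok, clear(C) ok, handempty ok
all met → apply unstack(C, F)
after:  towers=[A/E; D/B; F; G] holding=C

towers=[A/E; D/B; F; G] holding=C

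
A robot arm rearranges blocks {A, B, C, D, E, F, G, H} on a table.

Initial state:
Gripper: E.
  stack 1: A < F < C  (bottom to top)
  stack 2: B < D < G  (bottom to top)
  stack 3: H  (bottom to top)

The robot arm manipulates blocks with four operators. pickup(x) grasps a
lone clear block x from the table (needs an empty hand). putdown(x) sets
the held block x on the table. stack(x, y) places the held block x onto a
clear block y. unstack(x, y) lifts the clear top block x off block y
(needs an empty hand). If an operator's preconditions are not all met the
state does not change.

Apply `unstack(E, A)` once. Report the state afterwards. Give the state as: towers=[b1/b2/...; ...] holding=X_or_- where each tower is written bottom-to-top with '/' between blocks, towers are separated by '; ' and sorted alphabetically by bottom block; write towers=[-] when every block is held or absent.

before: towers=[A/F/C; B/D/G; H] holding=E
pre[unstack(E, A)]: on(E,A) fail, clear(E) fail, handempty fail
on(E,A), clear(E), handempty unmet → unstack(E, A) is a no-op
after:  towers=[A/F/C; B/D/G; H] holding=E

towers=[A/F/C; B/D/G; H] holding=E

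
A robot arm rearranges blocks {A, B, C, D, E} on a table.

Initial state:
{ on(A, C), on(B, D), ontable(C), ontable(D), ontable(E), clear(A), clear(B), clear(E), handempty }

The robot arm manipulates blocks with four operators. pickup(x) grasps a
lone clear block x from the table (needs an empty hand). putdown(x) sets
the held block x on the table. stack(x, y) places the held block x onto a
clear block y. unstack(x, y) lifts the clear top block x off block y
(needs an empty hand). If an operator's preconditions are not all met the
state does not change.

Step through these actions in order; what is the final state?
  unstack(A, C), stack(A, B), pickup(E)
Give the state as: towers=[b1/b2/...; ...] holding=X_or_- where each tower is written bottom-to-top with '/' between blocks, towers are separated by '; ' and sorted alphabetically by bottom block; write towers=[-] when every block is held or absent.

towers=[C; D/B/A] holding=E

step 1 (unstack(A, C)): towers=[C; D/B; E] holding=A
step 2 (stack(A, B)): towers=[C; D/B/A; E] holding=-
step 3 (pickup(E)): towers=[C; D/B/A] holding=E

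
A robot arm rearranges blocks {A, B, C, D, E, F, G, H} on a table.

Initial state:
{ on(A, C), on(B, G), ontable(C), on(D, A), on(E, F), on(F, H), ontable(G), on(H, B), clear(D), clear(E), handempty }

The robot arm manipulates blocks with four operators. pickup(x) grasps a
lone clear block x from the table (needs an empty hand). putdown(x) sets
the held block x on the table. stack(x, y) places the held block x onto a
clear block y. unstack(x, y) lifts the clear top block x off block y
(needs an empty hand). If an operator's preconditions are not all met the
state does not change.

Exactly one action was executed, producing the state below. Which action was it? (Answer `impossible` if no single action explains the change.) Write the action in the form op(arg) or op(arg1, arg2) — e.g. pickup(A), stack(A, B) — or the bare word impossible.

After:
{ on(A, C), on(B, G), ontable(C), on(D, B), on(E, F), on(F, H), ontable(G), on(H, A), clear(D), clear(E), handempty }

impossible

target: towers=[C/A/H/F/E; G/B/D] holding=-
     unstack(E, F) → towers=[C/A/D; G/B/H/F] holding=E
     unstack(D, A) → towers=[C/A; G/B/H/F/E] holding=D
none of the 2 applicable actions match → impossible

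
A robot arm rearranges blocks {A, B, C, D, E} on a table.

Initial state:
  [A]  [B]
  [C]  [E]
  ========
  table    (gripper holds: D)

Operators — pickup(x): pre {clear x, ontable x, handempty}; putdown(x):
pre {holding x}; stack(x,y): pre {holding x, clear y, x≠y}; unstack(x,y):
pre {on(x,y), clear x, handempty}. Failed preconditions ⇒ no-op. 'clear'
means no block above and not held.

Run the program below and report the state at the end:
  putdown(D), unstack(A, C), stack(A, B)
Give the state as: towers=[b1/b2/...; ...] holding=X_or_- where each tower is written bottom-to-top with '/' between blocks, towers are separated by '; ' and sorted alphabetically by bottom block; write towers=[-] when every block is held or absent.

towers=[C; D; E/B/A] holding=-

step 1 (putdown(D)): towers=[C/A; D; E/B] holding=-
step 2 (unstack(A, C)): towers=[C; D; E/B] holding=A
step 3 (stack(A, B)): towers=[C; D; E/B/A] holding=-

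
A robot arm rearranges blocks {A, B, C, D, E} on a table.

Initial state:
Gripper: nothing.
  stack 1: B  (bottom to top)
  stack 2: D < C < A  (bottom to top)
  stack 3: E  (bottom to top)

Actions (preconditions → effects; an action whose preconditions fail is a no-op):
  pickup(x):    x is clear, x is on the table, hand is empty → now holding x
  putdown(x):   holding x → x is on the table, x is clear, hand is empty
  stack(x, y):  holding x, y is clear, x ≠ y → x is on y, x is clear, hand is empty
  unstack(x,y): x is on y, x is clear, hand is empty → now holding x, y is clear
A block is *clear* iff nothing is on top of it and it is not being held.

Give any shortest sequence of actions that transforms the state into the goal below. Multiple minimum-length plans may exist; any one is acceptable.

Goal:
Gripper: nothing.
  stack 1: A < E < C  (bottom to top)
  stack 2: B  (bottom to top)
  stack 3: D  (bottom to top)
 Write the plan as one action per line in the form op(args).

unstack(A, C)
putdown(A)
pickup(E)
stack(E, A)
unstack(C, D)
stack(C, E)

step 1 (unstack(A, C)): towers=[B; D/C; E] holding=A
step 2 (putdown(A)): towers=[A; B; D/C; E] holding=-
step 3 (pickup(E)): towers=[A; B; D/C] holding=E
step 4 (stack(E, A)): towers=[A/E; B; D/C] holding=-
step 5 (unstack(C, D)): towers=[A/E; B; D] holding=C
step 6 (stack(C, E)): towers=[A/E/C; B; D] holding=-
goal check: towers=[A/E/C; B; D] holding=- — reached (length 6, optimal by BFS)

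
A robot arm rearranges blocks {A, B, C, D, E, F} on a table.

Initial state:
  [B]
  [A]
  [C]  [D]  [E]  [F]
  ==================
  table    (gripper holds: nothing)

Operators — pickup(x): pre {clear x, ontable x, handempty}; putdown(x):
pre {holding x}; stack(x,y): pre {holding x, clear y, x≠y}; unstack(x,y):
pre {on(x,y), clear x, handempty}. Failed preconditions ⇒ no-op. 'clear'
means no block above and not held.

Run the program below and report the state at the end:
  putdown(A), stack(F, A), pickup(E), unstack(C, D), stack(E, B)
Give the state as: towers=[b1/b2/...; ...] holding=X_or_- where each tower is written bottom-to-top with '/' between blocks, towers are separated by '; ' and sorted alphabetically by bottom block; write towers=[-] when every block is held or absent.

towers=[C/A/B/E; D; F] holding=-

step 1 (putdown(A)) [no-op]: towers=[C/A/B; D; E; F] holding=-
step 2 (stack(F, A)) [no-op]: towers=[C/A/B; D; E; F] holding=-
step 3 (pickup(E)): towers=[C/A/B; D; F] holding=E
step 4 (unstack(C, D)) [no-op]: towers=[C/A/B; D; F] holding=E
step 5 (stack(E, B)): towers=[C/A/B/E; D; F] holding=-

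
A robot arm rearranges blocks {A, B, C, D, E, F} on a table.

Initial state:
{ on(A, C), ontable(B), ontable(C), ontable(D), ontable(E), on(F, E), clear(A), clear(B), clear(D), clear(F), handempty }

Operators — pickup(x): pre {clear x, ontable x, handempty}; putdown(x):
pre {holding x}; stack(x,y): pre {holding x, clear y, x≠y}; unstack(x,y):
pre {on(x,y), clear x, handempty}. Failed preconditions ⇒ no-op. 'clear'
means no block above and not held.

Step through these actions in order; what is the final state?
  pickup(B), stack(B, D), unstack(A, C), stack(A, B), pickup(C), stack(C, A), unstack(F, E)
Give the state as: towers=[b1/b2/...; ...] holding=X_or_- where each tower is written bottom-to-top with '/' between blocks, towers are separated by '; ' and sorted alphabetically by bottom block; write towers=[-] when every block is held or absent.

step 1 (pickup(B)): towers=[C/A; D; E/F] holding=B
step 2 (stack(B, D)): towers=[C/A; D/B; E/F] holding=-
step 3 (unstack(A, C)): towers=[C; D/B; E/F] holding=A
step 4 (stack(A, B)): towers=[C; D/B/A; E/F] holding=-
step 5 (pickup(C)): towers=[D/B/A; E/F] holding=C
step 6 (stack(C, A)): towers=[D/B/A/C; E/F] holding=-
step 7 (unstack(F, E)): towers=[D/B/A/C; E] holding=F

towers=[D/B/A/C; E] holding=F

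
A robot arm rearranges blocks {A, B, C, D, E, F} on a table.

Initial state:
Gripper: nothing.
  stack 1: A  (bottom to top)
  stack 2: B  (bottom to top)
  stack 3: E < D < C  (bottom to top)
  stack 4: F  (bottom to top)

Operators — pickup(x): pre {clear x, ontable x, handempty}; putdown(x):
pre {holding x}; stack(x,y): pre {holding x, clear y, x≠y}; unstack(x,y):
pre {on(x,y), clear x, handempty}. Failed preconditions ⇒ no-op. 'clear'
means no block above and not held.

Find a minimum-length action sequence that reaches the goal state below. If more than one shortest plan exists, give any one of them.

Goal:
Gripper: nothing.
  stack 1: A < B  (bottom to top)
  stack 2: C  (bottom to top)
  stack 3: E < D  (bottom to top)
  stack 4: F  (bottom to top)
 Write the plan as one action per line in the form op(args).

pickup(B)
stack(B, A)
unstack(C, D)
putdown(C)

step 1 (pickup(B)): towers=[A; E/D/C; F] holding=B
step 2 (stack(B, A)): towers=[A/B; E/D/C; F] holding=-
step 3 (unstack(C, D)): towers=[A/B; E/D; F] holding=C
step 4 (putdown(C)): towers=[A/B; C; E/D; F] holding=-
goal check: towers=[A/B; C; E/D; F] holding=- — reached (length 4, optimal by BFS)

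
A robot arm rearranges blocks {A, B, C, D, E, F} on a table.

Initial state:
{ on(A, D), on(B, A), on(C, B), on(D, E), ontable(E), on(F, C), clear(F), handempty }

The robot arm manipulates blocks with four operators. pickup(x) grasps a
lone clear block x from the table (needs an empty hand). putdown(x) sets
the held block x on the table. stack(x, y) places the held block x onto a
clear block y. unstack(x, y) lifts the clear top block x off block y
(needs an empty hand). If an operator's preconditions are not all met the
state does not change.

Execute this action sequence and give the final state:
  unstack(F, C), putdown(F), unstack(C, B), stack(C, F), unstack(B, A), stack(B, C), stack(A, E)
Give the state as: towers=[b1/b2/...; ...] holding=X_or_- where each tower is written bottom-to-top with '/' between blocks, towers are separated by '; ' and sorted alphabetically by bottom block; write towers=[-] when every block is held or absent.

step 1 (unstack(F, C)): towers=[E/D/A/B/C] holding=F
step 2 (putdown(F)): towers=[E/D/A/B/C; F] holding=-
step 3 (unstack(C, B)): towers=[E/D/A/B; F] holding=C
step 4 (stack(C, F)): towers=[E/D/A/B; F/C] holding=-
step 5 (unstack(B, A)): towers=[E/D/A; F/C] holding=B
step 6 (stack(B, C)): towers=[E/D/A; F/C/B] holding=-
step 7 (stack(A, E)) [no-op]: towers=[E/D/A; F/C/B] holding=-

towers=[E/D/A; F/C/B] holding=-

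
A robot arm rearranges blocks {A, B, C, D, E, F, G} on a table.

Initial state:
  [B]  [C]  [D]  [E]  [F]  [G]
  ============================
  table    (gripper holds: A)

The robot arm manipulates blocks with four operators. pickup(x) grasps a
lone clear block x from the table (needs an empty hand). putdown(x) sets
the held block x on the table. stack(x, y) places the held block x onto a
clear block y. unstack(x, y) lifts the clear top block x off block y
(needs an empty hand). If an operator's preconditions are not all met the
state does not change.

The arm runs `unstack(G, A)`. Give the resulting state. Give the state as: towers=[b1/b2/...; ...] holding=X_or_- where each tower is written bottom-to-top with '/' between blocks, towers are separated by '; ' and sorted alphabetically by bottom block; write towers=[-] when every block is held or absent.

towers=[B; C; D; E; F; G] holding=A

before: towers=[B; C; D; E; F; G] holding=A
pre[unstack(G, A)]: on(G,A) ✗, clear(G) ✓, handempty ✗
on(G,A), handempty unmet → unstack(G, A) is a no-op
after:  towers=[B; C; D; E; F; G] holding=A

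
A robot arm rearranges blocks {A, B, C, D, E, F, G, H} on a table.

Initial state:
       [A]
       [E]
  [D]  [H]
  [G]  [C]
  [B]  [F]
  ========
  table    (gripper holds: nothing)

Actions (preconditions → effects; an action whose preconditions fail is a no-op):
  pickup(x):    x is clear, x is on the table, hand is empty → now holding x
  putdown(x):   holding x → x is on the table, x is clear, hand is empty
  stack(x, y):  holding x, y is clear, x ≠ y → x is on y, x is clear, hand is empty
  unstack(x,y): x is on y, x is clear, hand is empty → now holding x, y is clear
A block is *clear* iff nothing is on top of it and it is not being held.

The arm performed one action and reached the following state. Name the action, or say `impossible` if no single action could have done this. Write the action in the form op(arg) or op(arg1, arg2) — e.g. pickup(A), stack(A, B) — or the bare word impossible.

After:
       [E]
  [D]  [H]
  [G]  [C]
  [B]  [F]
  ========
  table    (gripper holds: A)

unstack(A, E)

target: towers=[B/G/D; F/C/H/E] holding=A
     unstack(A, E) → towers=[B/G/D; F/C/H/E] holding=A  ← match
     unstack(D, G) → towers=[B/G; F/C/H/E/A] holding=D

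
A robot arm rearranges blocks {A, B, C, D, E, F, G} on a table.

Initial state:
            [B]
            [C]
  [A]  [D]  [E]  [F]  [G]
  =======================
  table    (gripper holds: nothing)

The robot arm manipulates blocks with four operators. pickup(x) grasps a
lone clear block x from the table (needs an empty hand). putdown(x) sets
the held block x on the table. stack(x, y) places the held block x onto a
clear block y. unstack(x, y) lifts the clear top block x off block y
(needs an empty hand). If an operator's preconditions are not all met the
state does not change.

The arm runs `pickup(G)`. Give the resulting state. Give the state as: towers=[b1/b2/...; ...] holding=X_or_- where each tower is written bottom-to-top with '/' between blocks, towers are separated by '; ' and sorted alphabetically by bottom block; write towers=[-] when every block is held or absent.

before: towers=[A; D; E/C/B; F; G] holding=-
pre[pickup(G)]: clear(G) yes, ontable(G) yes, handempty yes
all met → apply pickup(G)
after:  towers=[A; D; E/C/B; F] holding=G

towers=[A; D; E/C/B; F] holding=G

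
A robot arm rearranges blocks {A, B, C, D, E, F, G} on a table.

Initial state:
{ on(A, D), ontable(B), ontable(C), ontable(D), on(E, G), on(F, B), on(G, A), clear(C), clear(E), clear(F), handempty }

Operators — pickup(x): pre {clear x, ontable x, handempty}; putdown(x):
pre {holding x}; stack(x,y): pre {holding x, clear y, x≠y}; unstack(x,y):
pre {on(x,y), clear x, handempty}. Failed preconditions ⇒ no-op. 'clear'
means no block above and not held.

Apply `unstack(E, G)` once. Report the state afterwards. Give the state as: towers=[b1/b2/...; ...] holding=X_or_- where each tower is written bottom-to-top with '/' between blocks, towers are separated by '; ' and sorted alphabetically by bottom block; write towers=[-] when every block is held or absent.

towers=[B/F; C; D/A/G] holding=E

before: towers=[B/F; C; D/A/G/E] holding=-
pre[unstack(E, G)]: on(E,G) ✓, clear(E) ✓, handempty ✓
all met → apply unstack(E, G)
after:  towers=[B/F; C; D/A/G] holding=E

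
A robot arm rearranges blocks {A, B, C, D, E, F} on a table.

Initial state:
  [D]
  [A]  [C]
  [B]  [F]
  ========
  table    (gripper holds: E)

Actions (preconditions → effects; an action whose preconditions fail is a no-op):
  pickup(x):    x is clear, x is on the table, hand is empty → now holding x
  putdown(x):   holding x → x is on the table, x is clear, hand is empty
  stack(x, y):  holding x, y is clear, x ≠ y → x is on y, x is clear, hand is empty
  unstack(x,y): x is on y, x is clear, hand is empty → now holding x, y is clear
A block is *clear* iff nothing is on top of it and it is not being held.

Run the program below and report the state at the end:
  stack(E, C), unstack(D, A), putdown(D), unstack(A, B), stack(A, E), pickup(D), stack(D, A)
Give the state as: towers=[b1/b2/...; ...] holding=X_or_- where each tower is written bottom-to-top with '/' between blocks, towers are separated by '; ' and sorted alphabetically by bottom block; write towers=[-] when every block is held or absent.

step 1 (stack(E, C)): towers=[B/A/D; F/C/E] holding=-
step 2 (unstack(D, A)): towers=[B/A; F/C/E] holding=D
step 3 (putdown(D)): towers=[B/A; D; F/C/E] holding=-
step 4 (unstack(A, B)): towers=[B; D; F/C/E] holding=A
step 5 (stack(A, E)): towers=[B; D; F/C/E/A] holding=-
step 6 (pickup(D)): towers=[B; F/C/E/A] holding=D
step 7 (stack(D, A)): towers=[B; F/C/E/A/D] holding=-

towers=[B; F/C/E/A/D] holding=-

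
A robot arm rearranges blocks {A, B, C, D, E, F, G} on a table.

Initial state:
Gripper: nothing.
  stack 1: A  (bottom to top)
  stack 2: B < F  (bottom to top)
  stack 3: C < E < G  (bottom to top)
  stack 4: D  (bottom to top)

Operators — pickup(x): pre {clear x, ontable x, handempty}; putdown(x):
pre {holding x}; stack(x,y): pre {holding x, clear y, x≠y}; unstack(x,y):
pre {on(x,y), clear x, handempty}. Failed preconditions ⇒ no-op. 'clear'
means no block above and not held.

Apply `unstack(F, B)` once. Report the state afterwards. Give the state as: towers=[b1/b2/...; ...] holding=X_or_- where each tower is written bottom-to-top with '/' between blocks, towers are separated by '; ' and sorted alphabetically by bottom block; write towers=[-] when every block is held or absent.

towers=[A; B; C/E/G; D] holding=F

before: towers=[A; B/F; C/E/G; D] holding=-
pre[unstack(F, B)]: on(F,B) ✓, clear(F) ✓, handempty ✓
all met → apply unstack(F, B)
after:  towers=[A; B; C/E/G; D] holding=F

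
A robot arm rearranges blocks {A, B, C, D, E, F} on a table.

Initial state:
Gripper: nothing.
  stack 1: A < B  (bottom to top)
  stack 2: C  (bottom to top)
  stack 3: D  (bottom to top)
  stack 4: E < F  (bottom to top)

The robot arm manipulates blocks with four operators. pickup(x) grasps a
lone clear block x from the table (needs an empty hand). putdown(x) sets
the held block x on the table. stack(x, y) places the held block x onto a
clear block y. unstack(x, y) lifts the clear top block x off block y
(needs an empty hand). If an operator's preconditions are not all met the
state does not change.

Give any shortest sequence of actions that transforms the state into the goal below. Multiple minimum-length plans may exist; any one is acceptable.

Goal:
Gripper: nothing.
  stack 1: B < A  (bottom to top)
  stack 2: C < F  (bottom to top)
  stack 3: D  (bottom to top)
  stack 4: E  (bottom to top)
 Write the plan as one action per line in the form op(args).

unstack(B, A)
putdown(B)
unstack(F, E)
stack(F, C)
pickup(A)
stack(A, B)

step 1 (unstack(B, A)): towers=[A; C; D; E/F] holding=B
step 2 (putdown(B)): towers=[A; B; C; D; E/F] holding=-
step 3 (unstack(F, E)): towers=[A; B; C; D; E] holding=F
step 4 (stack(F, C)): towers=[A; B; C/F; D; E] holding=-
step 5 (pickup(A)): towers=[B; C/F; D; E] holding=A
step 6 (stack(A, B)): towers=[B/A; C/F; D; E] holding=-
goal check: towers=[B/A; C/F; D; E] holding=- — reached (length 6, optimal by BFS)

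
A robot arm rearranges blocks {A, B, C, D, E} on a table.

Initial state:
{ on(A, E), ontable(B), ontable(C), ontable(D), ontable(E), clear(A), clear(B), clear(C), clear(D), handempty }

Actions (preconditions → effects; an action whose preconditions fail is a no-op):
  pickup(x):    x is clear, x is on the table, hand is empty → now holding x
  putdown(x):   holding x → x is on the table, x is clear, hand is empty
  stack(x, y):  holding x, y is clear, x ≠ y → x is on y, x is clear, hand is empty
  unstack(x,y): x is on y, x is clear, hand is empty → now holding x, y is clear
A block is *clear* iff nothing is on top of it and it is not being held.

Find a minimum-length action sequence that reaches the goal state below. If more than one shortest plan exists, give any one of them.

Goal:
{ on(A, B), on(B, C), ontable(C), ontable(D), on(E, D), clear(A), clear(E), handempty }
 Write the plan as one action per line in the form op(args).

step 1 (pickup(B)): towers=[C; D; E/A] holding=B
step 2 (stack(B, C)): towers=[C/B; D; E/A] holding=-
step 3 (unstack(A, E)): towers=[C/B; D; E] holding=A
step 4 (stack(A, B)): towers=[C/B/A; D; E] holding=-
step 5 (pickup(E)): towers=[C/B/A; D] holding=E
step 6 (stack(E, D)): towers=[C/B/A; D/E] holding=-
goal check: towers=[C/B/A; D/E] holding=- — reached (length 6, optimal by BFS)

pickup(B)
stack(B, C)
unstack(A, E)
stack(A, B)
pickup(E)
stack(E, D)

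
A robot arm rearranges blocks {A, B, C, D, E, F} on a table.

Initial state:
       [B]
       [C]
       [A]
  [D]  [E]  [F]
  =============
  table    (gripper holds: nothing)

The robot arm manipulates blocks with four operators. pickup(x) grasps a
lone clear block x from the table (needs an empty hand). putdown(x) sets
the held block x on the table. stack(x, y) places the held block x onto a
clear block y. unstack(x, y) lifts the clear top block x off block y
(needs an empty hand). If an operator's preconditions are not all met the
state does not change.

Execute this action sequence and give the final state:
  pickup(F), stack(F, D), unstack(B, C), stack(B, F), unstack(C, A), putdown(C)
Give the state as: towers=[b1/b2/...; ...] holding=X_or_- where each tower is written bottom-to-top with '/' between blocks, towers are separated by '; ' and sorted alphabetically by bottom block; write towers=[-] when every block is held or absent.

step 1 (pickup(F)): towers=[D; E/A/C/B] holding=F
step 2 (stack(F, D)): towers=[D/F; E/A/C/B] holding=-
step 3 (unstack(B, C)): towers=[D/F; E/A/C] holding=B
step 4 (stack(B, F)): towers=[D/F/B; E/A/C] holding=-
step 5 (unstack(C, A)): towers=[D/F/B; E/A] holding=C
step 6 (putdown(C)): towers=[C; D/F/B; E/A] holding=-

towers=[C; D/F/B; E/A] holding=-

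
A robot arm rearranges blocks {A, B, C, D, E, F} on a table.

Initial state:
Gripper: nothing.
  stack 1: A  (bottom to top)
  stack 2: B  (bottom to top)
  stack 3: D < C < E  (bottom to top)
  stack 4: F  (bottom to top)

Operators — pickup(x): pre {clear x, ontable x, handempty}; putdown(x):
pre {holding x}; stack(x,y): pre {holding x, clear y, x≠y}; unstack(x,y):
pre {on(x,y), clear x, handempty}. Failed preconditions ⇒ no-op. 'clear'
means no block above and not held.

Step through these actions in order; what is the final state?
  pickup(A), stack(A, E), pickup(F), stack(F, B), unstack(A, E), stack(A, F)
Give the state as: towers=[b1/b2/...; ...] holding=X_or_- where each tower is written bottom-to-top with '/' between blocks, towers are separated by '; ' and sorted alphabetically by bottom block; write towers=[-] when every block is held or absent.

step 1 (pickup(A)): towers=[B; D/C/E; F] holding=A
step 2 (stack(A, E)): towers=[B; D/C/E/A; F] holding=-
step 3 (pickup(F)): towers=[B; D/C/E/A] holding=F
step 4 (stack(F, B)): towers=[B/F; D/C/E/A] holding=-
step 5 (unstack(A, E)): towers=[B/F; D/C/E] holding=A
step 6 (stack(A, F)): towers=[B/F/A; D/C/E] holding=-

towers=[B/F/A; D/C/E] holding=-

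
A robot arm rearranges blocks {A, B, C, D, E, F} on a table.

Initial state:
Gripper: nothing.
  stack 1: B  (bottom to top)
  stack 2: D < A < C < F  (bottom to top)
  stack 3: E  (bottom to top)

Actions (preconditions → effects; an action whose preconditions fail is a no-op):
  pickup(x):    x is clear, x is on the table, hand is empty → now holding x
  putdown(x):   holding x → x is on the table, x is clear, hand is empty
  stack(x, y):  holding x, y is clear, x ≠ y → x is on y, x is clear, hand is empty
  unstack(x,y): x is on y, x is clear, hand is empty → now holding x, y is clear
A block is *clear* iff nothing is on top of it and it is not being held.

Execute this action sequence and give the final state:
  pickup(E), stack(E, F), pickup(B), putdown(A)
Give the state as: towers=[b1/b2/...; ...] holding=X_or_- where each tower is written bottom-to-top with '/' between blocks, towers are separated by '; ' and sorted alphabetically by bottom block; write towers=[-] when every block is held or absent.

step 1 (pickup(E)): towers=[B; D/A/C/F] holding=E
step 2 (stack(E, F)): towers=[B; D/A/C/F/E] holding=-
step 3 (pickup(B)): towers=[D/A/C/F/E] holding=B
step 4 (putdown(A)) [no-op]: towers=[D/A/C/F/E] holding=B

towers=[D/A/C/F/E] holding=B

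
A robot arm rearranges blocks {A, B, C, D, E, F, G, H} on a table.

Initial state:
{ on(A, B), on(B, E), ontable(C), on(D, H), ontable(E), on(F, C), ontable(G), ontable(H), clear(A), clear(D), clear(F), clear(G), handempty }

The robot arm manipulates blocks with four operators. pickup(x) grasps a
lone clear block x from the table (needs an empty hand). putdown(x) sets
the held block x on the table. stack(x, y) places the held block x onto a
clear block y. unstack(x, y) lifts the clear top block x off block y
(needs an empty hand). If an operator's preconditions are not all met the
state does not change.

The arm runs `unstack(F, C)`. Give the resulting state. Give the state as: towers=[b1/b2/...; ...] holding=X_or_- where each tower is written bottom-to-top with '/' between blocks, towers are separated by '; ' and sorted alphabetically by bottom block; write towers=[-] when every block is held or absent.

before: towers=[C/F; E/B/A; G; H/D] holding=-
pre[unstack(F, C)]: on(F,C) yes, clear(F) yes, handempty yes
all met → apply unstack(F, C)
after:  towers=[C; E/B/A; G; H/D] holding=F

towers=[C; E/B/A; G; H/D] holding=F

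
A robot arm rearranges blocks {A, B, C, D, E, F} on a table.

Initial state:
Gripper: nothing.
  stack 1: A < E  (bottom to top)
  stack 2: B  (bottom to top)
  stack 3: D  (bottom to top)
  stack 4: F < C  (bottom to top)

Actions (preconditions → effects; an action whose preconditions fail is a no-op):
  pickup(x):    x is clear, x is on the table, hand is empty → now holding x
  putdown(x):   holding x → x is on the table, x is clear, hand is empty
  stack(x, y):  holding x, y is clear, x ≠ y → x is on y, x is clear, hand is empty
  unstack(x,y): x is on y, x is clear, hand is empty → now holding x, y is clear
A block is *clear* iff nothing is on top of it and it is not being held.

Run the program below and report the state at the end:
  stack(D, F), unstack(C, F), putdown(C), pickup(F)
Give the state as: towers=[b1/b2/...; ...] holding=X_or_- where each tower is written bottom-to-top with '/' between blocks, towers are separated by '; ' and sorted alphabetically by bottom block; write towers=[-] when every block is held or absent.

step 1 (stack(D, F)) [no-op]: towers=[A/E; B; D; F/C] holding=-
step 2 (unstack(C, F)): towers=[A/E; B; D; F] holding=C
step 3 (putdown(C)): towers=[A/E; B; C; D; F] holding=-
step 4 (pickup(F)): towers=[A/E; B; C; D] holding=F

towers=[A/E; B; C; D] holding=F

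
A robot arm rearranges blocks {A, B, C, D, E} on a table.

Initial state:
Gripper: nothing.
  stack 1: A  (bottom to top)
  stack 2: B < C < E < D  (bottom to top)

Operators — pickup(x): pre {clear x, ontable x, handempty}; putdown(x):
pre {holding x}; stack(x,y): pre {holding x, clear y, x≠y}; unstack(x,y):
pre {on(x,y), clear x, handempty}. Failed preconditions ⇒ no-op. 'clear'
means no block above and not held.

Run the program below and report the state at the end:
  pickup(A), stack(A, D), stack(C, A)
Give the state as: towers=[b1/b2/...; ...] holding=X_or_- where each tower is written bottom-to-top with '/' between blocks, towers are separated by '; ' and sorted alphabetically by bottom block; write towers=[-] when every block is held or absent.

towers=[B/C/E/D/A] holding=-

step 1 (pickup(A)): towers=[B/C/E/D] holding=A
step 2 (stack(A, D)): towers=[B/C/E/D/A] holding=-
step 3 (stack(C, A)) [no-op]: towers=[B/C/E/D/A] holding=-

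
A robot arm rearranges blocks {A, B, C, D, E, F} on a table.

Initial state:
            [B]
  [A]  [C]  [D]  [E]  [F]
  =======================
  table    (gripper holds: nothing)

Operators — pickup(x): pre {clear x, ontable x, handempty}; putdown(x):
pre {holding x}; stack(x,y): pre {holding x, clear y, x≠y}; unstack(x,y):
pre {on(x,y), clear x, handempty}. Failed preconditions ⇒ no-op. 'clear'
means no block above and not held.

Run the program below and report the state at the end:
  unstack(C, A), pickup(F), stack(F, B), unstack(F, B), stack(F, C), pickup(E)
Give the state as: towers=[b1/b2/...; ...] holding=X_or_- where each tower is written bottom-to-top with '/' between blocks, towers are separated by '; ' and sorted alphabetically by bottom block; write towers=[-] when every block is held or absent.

towers=[A; C/F; D/B] holding=E

step 1 (unstack(C, A)) [no-op]: towers=[A; C; D/B; E; F] holding=-
step 2 (pickup(F)): towers=[A; C; D/B; E] holding=F
step 3 (stack(F, B)): towers=[A; C; D/B/F; E] holding=-
step 4 (unstack(F, B)): towers=[A; C; D/B; E] holding=F
step 5 (stack(F, C)): towers=[A; C/F; D/B; E] holding=-
step 6 (pickup(E)): towers=[A; C/F; D/B] holding=E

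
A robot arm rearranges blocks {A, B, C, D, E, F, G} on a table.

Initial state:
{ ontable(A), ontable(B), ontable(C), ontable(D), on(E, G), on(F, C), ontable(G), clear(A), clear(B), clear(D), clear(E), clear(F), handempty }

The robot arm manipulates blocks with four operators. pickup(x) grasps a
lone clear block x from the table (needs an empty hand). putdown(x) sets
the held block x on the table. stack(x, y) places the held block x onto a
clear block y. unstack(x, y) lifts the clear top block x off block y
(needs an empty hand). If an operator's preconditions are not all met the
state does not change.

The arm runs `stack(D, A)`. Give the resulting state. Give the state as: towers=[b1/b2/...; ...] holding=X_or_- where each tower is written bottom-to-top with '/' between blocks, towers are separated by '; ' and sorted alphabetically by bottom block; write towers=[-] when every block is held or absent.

before: towers=[A; B; C/F; D; G/E] holding=-
pre[stack(D, A)]: holding(D) fail, clear(A) ok, D≠A ok
holding(D) unmet → stack(D, A) is a no-op
after:  towers=[A; B; C/F; D; G/E] holding=-

towers=[A; B; C/F; D; G/E] holding=-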